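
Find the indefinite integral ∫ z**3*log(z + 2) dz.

Use integration by parts with u = log(z + 2), dv = z**3 dz.
Then du = 1/(z + 2) dz and v = z**4/4.

z**4*log(z + 2)/4 - z**4/16 + z**3/6 - z**2/2 + 2*z - 4*log(z + 2) + C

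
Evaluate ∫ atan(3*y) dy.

Use integration by parts with u = arctan(3*y), dv = dy.
Then du = 3/(9*y**2 + 1) dy.

y*atan(3*y) - log(9*y**2 + 1)/6 + C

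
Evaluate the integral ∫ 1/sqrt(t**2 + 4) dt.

log(t + sqrt(t**2 + 4)) + C

Substitute t = 2·tan(θ), so dt = 2·sec(θ)^2 dθ and the radical becomes sqrt(t**2 + 4) = 2·sec(θ) by the Pythagorean identity.
Integrate the resulting trig expression in θ, then back-substitute tan(θ) = t/2, sec(θ) = sqrt(t**2 + 4)/2 (absorbing any constant into C).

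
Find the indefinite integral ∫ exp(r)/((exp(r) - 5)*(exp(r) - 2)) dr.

Let u = e^r, du = e^r dr.
The integral becomes ∫ du/((u-2)(u-5)); decompose into partial fractions.

log(exp(r) - 5)/3 - log(exp(r) - 2)/3 + C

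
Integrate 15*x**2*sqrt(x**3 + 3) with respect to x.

Let u = x**3 + 3, so du = (3*x**2) dx.
Rewriting, the integral becomes 5·∫ √u du = 5·(2/3)u^(3/2).
Substituting back, u = x**3 + 3.

10*(x**3 + 3)**(3/2)/3 + C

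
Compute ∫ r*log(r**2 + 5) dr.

r**2*log(r**2 + 5)/2 - r**2/2 + 5*log(r**2 + 5)/2 + C

Let u = r**2 + 5, so du = (2*r) dr.
The integral becomes (1/2)·∫ log(u) du; integrate by parts with u′=log(u), dv′=du.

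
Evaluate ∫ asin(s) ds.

Use integration by parts with u = arcsin(s), dv = ds.
Then du = 1/sqrt(-s**2 + 1) ds.

s*asin(s) + sqrt(-s**2 + 1) + C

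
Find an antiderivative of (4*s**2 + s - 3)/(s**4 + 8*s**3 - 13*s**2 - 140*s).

3*log(s)/140 + 65*log(s - 4)/396 + 46*log(s + 5)/45 - 93*log(s + 7)/77 + C

Factor the denominator: s*(s - 4)*(s + 5)*(s + 7).
Partial-fraction decomposition: -93/(77*(s + 7)) + 46/(45*(s + 5)) + 65/(396*(s - 4)) + 3/(140*s).
Integrate each term: A/(s−a) contributes A·log|s−a|.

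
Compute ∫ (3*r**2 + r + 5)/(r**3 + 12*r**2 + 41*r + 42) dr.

Factor the denominator: (r + 2)*(r + 3)*(r + 7).
Partial-fraction decomposition: 29/(4*(r + 7)) - 29/(4*(r + 3)) + 3/(r + 2).
Integrate each term: A/(r−a) contributes A·log|r−a|.

3*log(r + 2) - 29*log(r + 3)/4 + 29*log(r + 7)/4 + C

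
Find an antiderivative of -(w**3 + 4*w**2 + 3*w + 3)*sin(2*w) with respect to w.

w**3*cos(2*w)/2 - 3*w**2*sin(2*w)/4 + 2*w**2*cos(2*w) - 2*w*sin(2*w) + 3*w*cos(2*w)/4 - 3*sin(2*w)/8 + cos(2*w)/2 + C

Use integration by parts with u = w**3 + 4*w**2 + 3*w + 3, dv = -sin(2*w) dw, so v = cos(2*w)/2.
Apply parts 3 times (tabular method): alternate signs, differentiate u down to 0, integrate dv up.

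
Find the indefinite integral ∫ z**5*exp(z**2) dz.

(z**4 - 2*z**2 + 2)*exp(z**2)/2 + C

Let u = z², du = 2z dz; rewrite as (1/2)∫ u^2·exp(1u) du.
Now integrate by parts 2 times.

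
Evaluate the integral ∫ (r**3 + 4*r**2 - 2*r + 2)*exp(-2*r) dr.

Use integration by parts with u = r**3 + 4*r**2 - 2*r + 2, dv = exp(-2*r) dr, so v = -exp(-2*r)/2.
Apply parts 3 times (tabular method): alternate signs, differentiate u down to 0, integrate dv up.

(-4*r**3 - 22*r**2 - 14*r - 15)*exp(-2*r)/8 + C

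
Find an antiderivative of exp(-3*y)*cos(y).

Let I denote the integral. Integrate by parts with u = cos(y), dv = exp(-3*y) dy, so v = -exp(-3*y)/3: I = -exp(-3*y)*cos(y)/3 − (1/3)·∫ exp(-3*y)*sin(y) dy.
Apply parts again with u = sin(y), dv = exp(-3*y) dy: ∫ exp(-3*y)*sin(y) dy = -exp(-3*y)*sin(y)/3 + (1/3)·I. Substituting back brings back I: I = exp(-3*y)*sin(y)/9 - exp(-3*y)*cos(y)/3 − (1/9)·I.
Solving for I: (1 + 1/9)·I equals the remaining terms, so I = (9/10)·(exp(-3*y)*sin(y)/9 - exp(-3*y)*cos(y)/3).

exp(-3*y)*sin(y)/10 - 3*exp(-3*y)*cos(y)/10 + C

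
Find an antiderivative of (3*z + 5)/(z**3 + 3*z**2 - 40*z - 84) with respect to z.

Factor the denominator: (z - 6)*(z + 2)*(z + 7).
Partial-fraction decomposition: -16/(65*(z + 7)) + 1/(40*(z + 2)) + 23/(104*(z - 6)).
Integrate each term: A/(z−a) contributes A·log|z−a|.

23*log(z - 6)/104 + log(z + 2)/40 - 16*log(z + 7)/65 + C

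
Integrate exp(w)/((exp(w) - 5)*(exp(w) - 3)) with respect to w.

Let u = e^w, du = e^w dw.
The integral becomes ∫ du/((u-3)(u-5)); decompose into partial fractions.

log(exp(w) - 5)/2 - log(exp(w) - 3)/2 + C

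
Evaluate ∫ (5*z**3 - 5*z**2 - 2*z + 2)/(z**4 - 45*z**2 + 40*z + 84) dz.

Factor the denominator: (z - 6)*(z - 2)*(z + 1)*(z + 7).
Partial-fraction decomposition: 36/(13*(z + 7)) - 1/(21*(z + 1)) - 1/(6*(z - 2)) + 445/(182*(z - 6)).
Integrate each term: A/(z−a) contributes A·log|z−a|.

445*log(z - 6)/182 - log(z - 2)/6 - log(z + 1)/21 + 36*log(z + 7)/13 + C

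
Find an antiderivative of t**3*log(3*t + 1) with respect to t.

t**4*log(3*t + 1)/4 - t**4/16 + t**3/36 - t**2/72 + t/108 - log(3*t + 1)/324 + C

Use integration by parts with u = log(3*t + 1), dv = t**3 dt.
Then du = 3/(3*t + 1) dt and v = t**4/4.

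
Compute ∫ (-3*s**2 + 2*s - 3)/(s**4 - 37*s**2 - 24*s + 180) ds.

Factor the denominator: (s - 6)*(s - 2)*(s + 3)*(s + 5).
Partial-fraction decomposition: 4/(7*(s + 5)) - 2/(5*(s + 3)) + 11/(140*(s - 2)) - 1/(4*(s - 6)).
Integrate each term: A/(s−a) contributes A·log|s−a|.

-log(s - 6)/4 + 11*log(s - 2)/140 - 2*log(s + 3)/5 + 4*log(s + 5)/7 + C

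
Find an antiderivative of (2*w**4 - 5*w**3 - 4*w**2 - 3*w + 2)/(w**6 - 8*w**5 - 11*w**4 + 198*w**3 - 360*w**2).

Factor the denominator: w**2*(w - 6)*(w - 4)*(w - 3)*(w + 5).
Partial-fraction decomposition: -224/(2475*(w + 5)) - 2/(27*(w - 3)) - 59/(144*(w - 4)) + 169/(297*(w - 6)) + 19/(3600*w) - 1/(180*w**2).
Integrate each term; A/(w−a) gives A·log|w−a|; A/(w−a)² gives −A/(w−a).

19*log(w)/3600 + 169*log(w - 6)/297 - 59*log(w - 4)/144 - 2*log(w - 3)/27 - 224*log(w + 5)/2475 + 1/(180*w) + C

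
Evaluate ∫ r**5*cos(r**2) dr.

r**4*sin(r**2)/2 + r**2*cos(r**2) - sin(r**2) + C

Let u = r², du = 2r dr; rewrite as (1/2)∫ u^2·cos(1u) du.
Now integrate by parts 2 times.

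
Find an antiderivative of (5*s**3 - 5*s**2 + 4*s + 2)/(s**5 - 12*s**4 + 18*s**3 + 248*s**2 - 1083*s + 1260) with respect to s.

125*log(s - 7)/48 - 86*log(s - 4)/9 + 113*log(s - 3)/16 - log(s + 5)/9 - 13/(4*s - 12) + C

Factor the denominator: (s - 7)*(s - 4)*(s - 3)**2*(s + 5).
Partial-fraction decomposition: -1/(9*(s + 5)) + 113/(16*(s - 3)) + 13/(4*(s - 3)**2) - 86/(9*(s - 4)) + 125/(48*(s - 7)).
Integrate each term; A/(s−a) gives A·log|s−a|; A/(s−a)² gives −A/(s−a).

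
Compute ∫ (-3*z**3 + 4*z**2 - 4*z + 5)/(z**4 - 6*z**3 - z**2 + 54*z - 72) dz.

-139*log(z - 4)/14 + 26*log(z - 3)/3 - 11*log(z - 2)/10 - 67*log(z + 3)/105 + C

Factor the denominator: (z - 4)*(z - 3)*(z - 2)*(z + 3).
Partial-fraction decomposition: -67/(105*(z + 3)) - 11/(10*(z - 2)) + 26/(3*(z - 3)) - 139/(14*(z - 4)).
Integrate each term: A/(z−a) contributes A·log|z−a|.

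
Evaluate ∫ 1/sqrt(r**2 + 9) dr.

log(r + sqrt(r**2 + 9)) + C

Substitute r = 3·tan(θ), so dr = 3·sec(θ)^2 dθ and the radical becomes sqrt(r**2 + 9) = 3·sec(θ) by the Pythagorean identity.
Integrate the resulting trig expression in θ, then back-substitute tan(θ) = r/3, sec(θ) = sqrt(r**2 + 9)/3 (absorbing any constant into C).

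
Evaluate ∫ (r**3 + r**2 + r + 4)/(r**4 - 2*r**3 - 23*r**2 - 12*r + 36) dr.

131*log(r - 6)/180 - 7*log(r - 1)/60 - log(r + 2)/12 + 17*log(r + 3)/36 + C

Factor the denominator: (r - 6)*(r - 1)*(r + 2)*(r + 3).
Partial-fraction decomposition: 17/(36*(r + 3)) - 1/(12*(r + 2)) - 7/(60*(r - 1)) + 131/(180*(r - 6)).
Integrate each term: A/(r−a) contributes A·log|r−a|.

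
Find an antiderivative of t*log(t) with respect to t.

Use integration by parts with u = log(t), dv = t dt.
Then du = 1/t dt and v = t**2/2.

t**2*log(t)/2 - t**2/4 + C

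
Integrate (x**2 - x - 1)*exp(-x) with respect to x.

(-x**2 - x)*exp(-x) + C

Use integration by parts with u = x**2 - x - 1, dv = exp(-x) dx, so v = -exp(-x).
Apply parts 2 times (tabular method): alternate signs, differentiate u down to 0, integrate dv up.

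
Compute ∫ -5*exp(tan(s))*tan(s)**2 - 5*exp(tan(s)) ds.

Let u = tan(s), so du = (tan(s)**2 + 1) ds.
Rewriting, the integral becomes -5·∫ e^u du = -5·e^u.
Substituting back, u = tan(s).

-5*exp(tan(s)) + C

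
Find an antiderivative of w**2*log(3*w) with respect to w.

Use integration by parts with u = log(3*w), dv = w**2 dw.
Then du = 1/w dw and v = w**3/3.

w**3*(log(w) + log(3))/3 - w**3/9 + C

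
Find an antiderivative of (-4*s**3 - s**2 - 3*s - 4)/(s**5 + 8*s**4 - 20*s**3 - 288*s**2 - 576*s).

Factor the denominator: s*(s - 6)*(s + 4)**2*(s + 6).
Partial-fraction decomposition: 421/(144*(s + 6)) - 1121/(400*(s + 4)) + 31/(10*(s + 4)**2) - 461/(3600*(s - 6)) + 1/(144*s).
Integrate each term; A/(s−a) gives A·log|s−a|; A/(s−a)² gives −A/(s−a).

log(s)/144 - 461*log(s - 6)/3600 - 1121*log(s + 4)/400 + 421*log(s + 6)/144 - 31/(10*s + 40) + C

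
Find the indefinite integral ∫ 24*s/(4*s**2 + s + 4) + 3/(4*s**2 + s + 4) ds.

Let u = 4*s**2 + s + 4, so du = (8*s + 1) ds.
Rewriting, the integral becomes 3·∫ 1/u du = 3·log(u).
Substituting back, u = 4*s**2 + s + 4.

3*log(4*s**2 + s + 4) + C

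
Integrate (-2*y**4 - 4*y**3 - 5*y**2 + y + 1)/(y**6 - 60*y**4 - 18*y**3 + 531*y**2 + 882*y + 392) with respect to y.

Factor the denominator: (y - 7)*(y - 4)*(y + 1)**2*(y + 2)*(y + 7).
Partial-fraction decomposition: 409/(3080*(y + 7)) - 7/(90*(y + 2)) + 127/(3200*(y + 1)) - 1/(80*(y + 1)**2) + 281/(1650*(y - 4)) - 2137/(8064*(y - 7)).
Integrate each term; A/(y−a) gives A·log|y−a|; A/(y−a)² gives −A/(y−a).

-2137*log(y - 7)/8064 + 281*log(y - 4)/1650 + 127*log(y + 1)/3200 - 7*log(y + 2)/90 + 409*log(y + 7)/3080 + 1/(80*y + 80) + C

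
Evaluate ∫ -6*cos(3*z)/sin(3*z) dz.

-2*log(sin(3*z)) + C

Let u = sin(3*z), so du = (3*cos(3*z)) dz.
Rewriting, the integral becomes -2·∫ 1/u du = -2·log(u).
Substituting back, u = sin(3*z).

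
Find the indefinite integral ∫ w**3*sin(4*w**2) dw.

-w**2*cos(4*w**2)/8 + sin(4*w**2)/32 + C

Let u = w², du = 2w dw; rewrite as (1/2)∫ u^1·sin(4u) du.
Now integrate by parts 1 time.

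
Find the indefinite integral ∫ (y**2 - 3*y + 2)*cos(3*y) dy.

y**2*sin(3*y)/3 - y*sin(3*y) + 2*y*cos(3*y)/9 + 16*sin(3*y)/27 - cos(3*y)/3 + C

Use integration by parts with u = y**2 - 3*y + 2, dv = cos(3*y) dy, so v = sin(3*y)/3.
Apply parts 2 times (tabular method): alternate signs, differentiate u down to 0, integrate dv up.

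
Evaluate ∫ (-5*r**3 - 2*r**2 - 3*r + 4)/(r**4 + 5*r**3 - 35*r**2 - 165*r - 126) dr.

Factor the denominator: (r - 6)*(r + 1)*(r + 3)*(r + 7).
Partial-fraction decomposition: -821/(156*(r + 7)) + 65/(36*(r + 3)) - 5/(42*(r + 1)) - 1166/(819*(r - 6)).
Integrate each term: A/(r−a) contributes A·log|r−a|.

-1166*log(r - 6)/819 - 5*log(r + 1)/42 + 65*log(r + 3)/36 - 821*log(r + 7)/156 + C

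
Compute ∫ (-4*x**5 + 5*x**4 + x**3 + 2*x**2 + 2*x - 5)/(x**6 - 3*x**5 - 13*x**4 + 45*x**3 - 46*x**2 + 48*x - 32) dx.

-2717*log(x - 4)/816 + 11*log(x - 2)/20 + log(x - 1)/30 - 1777*log(x + 4)/1360 + 9*log(x**2 + 1)/340 - 7*atan(x)/170 + C

Factor the denominator: (x - 4)*(x - 2)*(x - 1)*(x + 4)*(x**2 + 1).
Partial-fraction decomposition: (9*x - 7)/(170*(x**2 + 1)) - 1777/(1360*(x + 4)) + 1/(30*(x - 1)) + 11/(20*(x - 2)) - 2717/(816*(x - 4)).
Integrate each term; A/(x−a) gives A·log|x−a|; the (Bx+D)/(x²+p²) term gives a log and an atan.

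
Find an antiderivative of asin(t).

Use integration by parts with u = arcsin(t), dv = dt.
Then du = 1/sqrt(-t**2 + 1) dt.

t*asin(t) + sqrt(-t**2 + 1) + C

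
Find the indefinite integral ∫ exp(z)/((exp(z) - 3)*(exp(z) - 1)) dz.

log(exp(z) - 3)/2 - log(exp(z) - 1)/2 + C

Let u = e^z, du = e^z dz.
The integral becomes ∫ du/((u-1)(u-3)); decompose into partial fractions.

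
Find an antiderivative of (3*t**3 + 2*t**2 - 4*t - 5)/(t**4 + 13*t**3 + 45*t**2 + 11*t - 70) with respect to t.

Factor the denominator: (t - 1)*(t + 2)*(t + 5)*(t + 7).
Partial-fraction decomposition: 227/(20*(t + 7)) - 155/(18*(t + 5)) + 13/(45*(t + 2)) - 1/(36*(t - 1)).
Integrate each term: A/(t−a) contributes A·log|t−a|.

-log(t - 1)/36 + 13*log(t + 2)/45 - 155*log(t + 5)/18 + 227*log(t + 7)/20 + C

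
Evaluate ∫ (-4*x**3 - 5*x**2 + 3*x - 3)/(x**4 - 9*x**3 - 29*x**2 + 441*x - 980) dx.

Factor the denominator: (x - 7)*(x - 5)*(x - 4)*(x + 7).
Partial-fraction decomposition: -1103/(1848*(x + 7)) - 109/(11*(x - 4)) + 613/(24*(x - 5)) - 533/(28*(x - 7)).
Integrate each term: A/(x−a) contributes A·log|x−a|.

-533*log(x - 7)/28 + 613*log(x - 5)/24 - 109*log(x - 4)/11 - 1103*log(x + 7)/1848 + C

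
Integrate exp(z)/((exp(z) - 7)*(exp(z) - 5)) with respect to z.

log(exp(z) - 7)/2 - log(exp(z) - 5)/2 + C

Let u = e^z, du = e^z dz.
The integral becomes ∫ du/((u-5)(u-7)); decompose into partial fractions.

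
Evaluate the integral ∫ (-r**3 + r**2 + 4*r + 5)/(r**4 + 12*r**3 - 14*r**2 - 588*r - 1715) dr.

Factor the denominator: (r - 7)*(r + 5)*(r + 7)**2.
Partial-fraction decomposition: 377/(196*(r + 7)) + 369/(28*(r + 7)**2) - 45/(16*(r + 5)) - 87/(784*(r - 7)).
Integrate each term; A/(r−a) gives A·log|r−a|; A/(r−a)² gives −A/(r−a).

-87*log(r - 7)/784 - 45*log(r + 5)/16 + 377*log(r + 7)/196 - 369/(28*r + 196) + C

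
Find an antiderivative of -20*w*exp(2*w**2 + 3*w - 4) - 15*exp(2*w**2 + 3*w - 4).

Let u = 2*w**2 + 3*w - 4, so du = (4*w + 3) dw.
Rewriting, the integral becomes -5·∫ e^u du = -5·e^u.
Substituting back, u = 2*w**2 + 3*w - 4.

-5*exp(2*w**2 + 3*w - 4) + C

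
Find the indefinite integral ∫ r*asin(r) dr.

r**2*asin(r)/2 + r*sqrt(-r**2 + 1)/4 - asin(r)/4 + C

Use integration by parts with u = arcsin(r), dv = r dr.
Then du = 1/sqrt(-r**2 + 1) dr.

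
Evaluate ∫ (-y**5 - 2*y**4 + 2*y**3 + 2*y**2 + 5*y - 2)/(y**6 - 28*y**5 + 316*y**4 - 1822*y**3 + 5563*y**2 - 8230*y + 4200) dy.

Factor the denominator: (y - 7)*(y - 6)*(y - 5)**2*(y - 4)*(y - 1).
Partial-fraction decomposition: -1/(360*(y - 1)) - 679/(9*(y - 4)) - 4963/(8*(y - 5)) - 1013/(2*(y - 5)**2) + 4918/(5*(y - 6)) - 2599/(9*(y - 7)).
Integrate each term; A/(y−a) gives A·log|y−a|; A/(y−a)² gives −A/(y−a).

-2599*log(y - 7)/9 + 4918*log(y - 6)/5 - 4963*log(y - 5)/8 - 679*log(y - 4)/9 - log(y - 1)/360 + 1013/(2*y - 10) + C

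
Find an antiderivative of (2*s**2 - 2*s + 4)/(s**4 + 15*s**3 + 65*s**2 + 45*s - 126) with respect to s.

log(s - 1)/56 - 7*log(s + 3)/12 + 88*log(s + 6)/21 - 29*log(s + 7)/8 + C

Factor the denominator: (s - 1)*(s + 3)*(s + 6)*(s + 7).
Partial-fraction decomposition: -29/(8*(s + 7)) + 88/(21*(s + 6)) - 7/(12*(s + 3)) + 1/(56*(s - 1)).
Integrate each term: A/(s−a) contributes A·log|s−a|.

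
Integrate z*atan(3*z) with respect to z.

z**2*atan(3*z)/2 - z/6 + atan(3*z)/18 + C

Use integration by parts with u = arctan(3*z), dv = z dz.
Then du = 3/(9*z**2 + 1) dz.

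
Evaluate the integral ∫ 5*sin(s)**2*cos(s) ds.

Let u = sin(s), so du = (cos(s)) ds.
Rewriting, the integral becomes 5·∫ u^2 du = 5·u^3/3.
Substituting back, u = sin(s).

5*sin(s)**3/3 + C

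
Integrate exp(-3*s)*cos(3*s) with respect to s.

Let I denote the integral. Integrate by parts with u = cos(3*s), dv = exp(-3*s) ds, so v = -exp(-3*s)/3: I = -exp(-3*s)*cos(3*s)/3 − ∫ exp(-3*s)*sin(3*s) ds.
Apply parts again with u = sin(3*s), dv = exp(-3*s) ds: ∫ exp(-3*s)*sin(3*s) ds = -exp(-3*s)*sin(3*s)/3 + I. Substituting back brings back I: I = exp(-3*s)*sin(3*s)/3 - exp(-3*s)*cos(3*s)/3 − I.
Solving for I: (1 + 1)·I equals the remaining terms, so I = (1/2)·(exp(-3*s)*sin(3*s)/3 - exp(-3*s)*cos(3*s)/3).

exp(-3*s)*sin(3*s)/6 - exp(-3*s)*cos(3*s)/6 + C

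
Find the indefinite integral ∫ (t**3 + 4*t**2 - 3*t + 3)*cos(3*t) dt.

t**3*sin(3*t)/3 + 4*t**2*sin(3*t)/3 + t**2*cos(3*t)/3 - 11*t*sin(3*t)/9 + 8*t*cos(3*t)/9 + 19*sin(3*t)/27 - 11*cos(3*t)/27 + C

Use integration by parts with u = t**3 + 4*t**2 - 3*t + 3, dv = cos(3*t) dt, so v = sin(3*t)/3.
Apply parts 3 times (tabular method): alternate signs, differentiate u down to 0, integrate dv up.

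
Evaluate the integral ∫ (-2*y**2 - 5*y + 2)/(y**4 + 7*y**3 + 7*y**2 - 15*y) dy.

-2*log(y)/15 - 5*log(y - 1)/24 - log(y + 3)/24 + 23*log(y + 5)/60 + C

Factor the denominator: y*(y - 1)*(y + 3)*(y + 5).
Partial-fraction decomposition: 23/(60*(y + 5)) - 1/(24*(y + 3)) - 5/(24*(y - 1)) - 2/(15*y).
Integrate each term: A/(y−a) contributes A·log|y−a|.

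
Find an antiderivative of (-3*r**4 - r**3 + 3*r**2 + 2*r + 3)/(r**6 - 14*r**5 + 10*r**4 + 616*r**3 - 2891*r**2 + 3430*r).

Factor the denominator: r*(r - 7)**2*(r - 5)*(r - 2)*(r + 7).
Partial-fraction decomposition: 1681/(37044*(r + 7)) + 37/(1350*(r - 2)) - 239/(90*(r - 5)) + 88559/(34300*(r - 7)) - 3691/(490*(r - 7)**2) + 3/(3430*r).
Integrate each term; A/(r−a) gives A·log|r−a|; A/(r−a)² gives −A/(r−a).

3*log(r)/3430 + 88559*log(r - 7)/34300 - 239*log(r - 5)/90 + 37*log(r - 2)/1350 + 1681*log(r + 7)/37044 + 3691/(490*r - 3430) + C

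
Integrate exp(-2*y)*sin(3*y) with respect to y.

-2*exp(-2*y)*sin(3*y)/13 - 3*exp(-2*y)*cos(3*y)/13 + C

Let I denote the integral. Integrate by parts with u = sin(3*y), dv = exp(-2*y) dy, so v = -exp(-2*y)/2: I = -exp(-2*y)*sin(3*y)/2 + (3/2)·∫ exp(-2*y)*cos(3*y) dy.
Apply parts again with u = cos(3*y), dv = exp(-2*y) dy: ∫ exp(-2*y)*cos(3*y) dy = -exp(-2*y)*cos(3*y)/2 − (3/2)·I. Substituting back brings back I: I = -exp(-2*y)*sin(3*y)/2 - 3*exp(-2*y)*cos(3*y)/4 − (9/4)·I.
Solving for I: (1 + 9/4)·I equals the remaining terms, so I = (4/13)·(-exp(-2*y)*sin(3*y)/2 - 3*exp(-2*y)*cos(3*y)/4).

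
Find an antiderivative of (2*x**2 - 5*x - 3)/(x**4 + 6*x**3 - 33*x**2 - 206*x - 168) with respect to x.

3*log(x - 6)/70 - 2*log(x + 1)/63 + 49*log(x + 4)/90 - 5*log(x + 7)/9 + C

Factor the denominator: (x - 6)*(x + 1)*(x + 4)*(x + 7).
Partial-fraction decomposition: -5/(9*(x + 7)) + 49/(90*(x + 4)) - 2/(63*(x + 1)) + 3/(70*(x - 6)).
Integrate each term: A/(x−a) contributes A·log|x−a|.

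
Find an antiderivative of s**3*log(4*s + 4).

Use integration by parts with u = log(4*s + 4), dv = s**3 ds.
Then du = 4/(4*s + 4) ds and v = s**4/4.

s**4*log(4*s + 4)/4 - s**4/16 + s**3/12 - s**2/8 + s/4 - log(s + 1)/4 + C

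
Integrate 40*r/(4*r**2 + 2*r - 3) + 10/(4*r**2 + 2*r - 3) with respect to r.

Let u = 4*r**2 + 2*r - 3, so du = (8*r + 2) dr.
Rewriting, the integral becomes 5·∫ 1/u du = 5·log(u).
Substituting back, u = 4*r**2 + 2*r - 3.

5*log(4*r**2 + 2*r - 3) + C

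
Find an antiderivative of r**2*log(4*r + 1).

Use integration by parts with u = log(4*r + 1), dv = r**2 dr.
Then du = 4/(4*r + 1) dr and v = r**3/3.

r**3*log(4*r + 1)/3 - r**3/9 + r**2/24 - r/48 + log(4*r + 1)/192 + C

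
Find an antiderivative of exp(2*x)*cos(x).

Let I denote the integral. Integrate by parts with u = cos(x), dv = exp(2*x) dx, so v = exp(2*x)/2: I = exp(2*x)*cos(x)/2 + (1/2)·∫ exp(2*x)*sin(x) dx.
Apply parts again with u = sin(x), dv = exp(2*x) dx: ∫ exp(2*x)*sin(x) dx = exp(2*x)*sin(x)/2 − (1/2)·I. Substituting back brings back I: I = exp(2*x)*sin(x)/4 + exp(2*x)*cos(x)/2 − (1/4)·I.
Solving for I: (1 + 1/4)·I equals the remaining terms, so I = (4/5)·(exp(2*x)*sin(x)/4 + exp(2*x)*cos(x)/2).

exp(2*x)*sin(x)/5 + 2*exp(2*x)*cos(x)/5 + C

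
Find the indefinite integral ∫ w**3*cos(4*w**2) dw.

w**2*sin(4*w**2)/8 + cos(4*w**2)/32 + C

Let u = w², du = 2w dw; rewrite as (1/2)∫ u^1·cos(4u) du.
Now integrate by parts 1 time.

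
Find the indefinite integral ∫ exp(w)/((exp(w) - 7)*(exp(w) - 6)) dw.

Let u = e^w, du = e^w dw.
The integral becomes ∫ du/((u-6)(u-7)); decompose into partial fractions.

log(exp(w) - 7) - log(exp(w) - 6) + C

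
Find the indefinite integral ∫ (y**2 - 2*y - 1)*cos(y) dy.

y**2*sin(y) - 2*y*sin(y) + 2*y*cos(y) - 3*sin(y) - 2*cos(y) + C

Use integration by parts with u = y**2 - 2*y - 1, dv = cos(y) dy, so v = sin(y).
Apply parts 2 times (tabular method): alternate signs, differentiate u down to 0, integrate dv up.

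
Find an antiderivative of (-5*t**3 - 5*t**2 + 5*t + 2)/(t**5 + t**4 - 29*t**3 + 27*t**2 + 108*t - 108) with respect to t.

-2501*log(t - 3)/8100 - log(t - 1)/28 - log(t + 2)/25 + 218*log(t + 6)/567 + 163/(90*t - 270) + C

Factor the denominator: (t - 3)**2*(t - 1)*(t + 2)*(t + 6).
Partial-fraction decomposition: 218/(567*(t + 6)) - 1/(25*(t + 2)) - 1/(28*(t - 1)) - 2501/(8100*(t - 3)) - 163/(90*(t - 3)**2).
Integrate each term; A/(t−a) gives A·log|t−a|; A/(t−a)² gives −A/(t−a).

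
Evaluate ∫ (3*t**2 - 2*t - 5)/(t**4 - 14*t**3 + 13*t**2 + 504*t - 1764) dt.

Factor the denominator: (t - 7)**2*(t - 6)*(t + 6).
Partial-fraction decomposition: -115/(2028*(t + 6)) + 91/(12*(t - 6)) - 1272/(169*(t - 7)) + 128/(13*(t - 7)**2).
Integrate each term; A/(t−a) gives A·log|t−a|; A/(t−a)² gives −A/(t−a).

-1272*log(t - 7)/169 + 91*log(t - 6)/12 - 115*log(t + 6)/2028 - 128/(13*t - 91) + C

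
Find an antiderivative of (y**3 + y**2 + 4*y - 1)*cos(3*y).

y**3*sin(3*y)/3 + y**2*sin(3*y)/3 + y**2*cos(3*y)/3 + 10*y*sin(3*y)/9 + 2*y*cos(3*y)/9 - 11*sin(3*y)/27 + 10*cos(3*y)/27 + C

Use integration by parts with u = y**3 + y**2 + 4*y - 1, dv = cos(3*y) dy, so v = sin(3*y)/3.
Apply parts 3 times (tabular method): alternate signs, differentiate u down to 0, integrate dv up.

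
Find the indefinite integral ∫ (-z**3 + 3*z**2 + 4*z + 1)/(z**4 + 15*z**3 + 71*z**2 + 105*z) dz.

log(z)/105 - 43*log(z + 3)/24 + 181*log(z + 5)/20 - 463*log(z + 7)/56 + C

Factor the denominator: z*(z + 3)*(z + 5)*(z + 7).
Partial-fraction decomposition: -463/(56*(z + 7)) + 181/(20*(z + 5)) - 43/(24*(z + 3)) + 1/(105*z).
Integrate each term: A/(z−a) contributes A·log|z−a|.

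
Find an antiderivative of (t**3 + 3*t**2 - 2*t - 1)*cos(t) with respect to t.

Use integration by parts with u = t**3 + 3*t**2 - 2*t - 1, dv = cos(t) dt, so v = sin(t).
Apply parts 3 times (tabular method): alternate signs, differentiate u down to 0, integrate dv up.

t**3*sin(t) + 3*t**2*sin(t) + 3*t**2*cos(t) - 8*t*sin(t) + 6*t*cos(t) - 7*sin(t) - 8*cos(t) + C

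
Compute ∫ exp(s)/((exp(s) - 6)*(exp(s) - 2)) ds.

log(exp(s) - 6)/4 - log(exp(s) - 2)/4 + C

Let u = e^s, du = e^s ds.
The integral becomes ∫ du/((u-2)(u-6)); decompose into partial fractions.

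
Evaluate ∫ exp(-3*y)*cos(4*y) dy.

4*exp(-3*y)*sin(4*y)/25 - 3*exp(-3*y)*cos(4*y)/25 + C

Let I denote the integral. Integrate by parts with u = cos(4*y), dv = exp(-3*y) dy, so v = -exp(-3*y)/3: I = -exp(-3*y)*cos(4*y)/3 − (4/3)·∫ exp(-3*y)*sin(4*y) dy.
Apply parts again with u = sin(4*y), dv = exp(-3*y) dy: ∫ exp(-3*y)*sin(4*y) dy = -exp(-3*y)*sin(4*y)/3 + (4/3)·I. Substituting back brings back I: I = 4*exp(-3*y)*sin(4*y)/9 - exp(-3*y)*cos(4*y)/3 − (16/9)·I.
Solving for I: (1 + 16/9)·I equals the remaining terms, so I = (9/25)·(4*exp(-3*y)*sin(4*y)/9 - exp(-3*y)*cos(4*y)/3).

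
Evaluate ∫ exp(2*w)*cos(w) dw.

Let I denote the integral. Integrate by parts with u = cos(w), dv = exp(2*w) dw, so v = exp(2*w)/2: I = exp(2*w)*cos(w)/2 + (1/2)·∫ exp(2*w)*sin(w) dw.
Apply parts again with u = sin(w), dv = exp(2*w) dw: ∫ exp(2*w)*sin(w) dw = exp(2*w)*sin(w)/2 − (1/2)·I. Substituting back brings back I: I = exp(2*w)*sin(w)/4 + exp(2*w)*cos(w)/2 − (1/4)·I.
Solving for I: (1 + 1/4)·I equals the remaining terms, so I = (4/5)·(exp(2*w)*sin(w)/4 + exp(2*w)*cos(w)/2).

exp(2*w)*sin(w)/5 + 2*exp(2*w)*cos(w)/5 + C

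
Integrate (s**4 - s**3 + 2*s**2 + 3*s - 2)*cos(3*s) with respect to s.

s**4*sin(3*s)/3 - s**3*sin(3*s)/3 + 4*s**3*cos(3*s)/9 + 2*s**2*sin(3*s)/9 - s**2*cos(3*s)/3 + 11*s*sin(3*s)/9 + 4*s*cos(3*s)/27 - 58*sin(3*s)/81 + 11*cos(3*s)/27 + C

Use integration by parts with u = s**4 - s**3 + 2*s**2 + 3*s - 2, dv = cos(3*s) ds, so v = sin(3*s)/3.
Apply parts 4 times (tabular method): alternate signs, differentiate u down to 0, integrate dv up.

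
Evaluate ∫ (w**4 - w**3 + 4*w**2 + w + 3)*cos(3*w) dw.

w**4*sin(3*w)/3 - w**3*sin(3*w)/3 + 4*w**3*cos(3*w)/9 + 8*w**2*sin(3*w)/9 - w**2*cos(3*w)/3 + 5*w*sin(3*w)/9 + 16*w*cos(3*w)/27 + 65*sin(3*w)/81 + 5*cos(3*w)/27 + C

Use integration by parts with u = w**4 - w**3 + 4*w**2 + w + 3, dv = cos(3*w) dw, so v = sin(3*w)/3.
Apply parts 4 times (tabular method): alternate signs, differentiate u down to 0, integrate dv up.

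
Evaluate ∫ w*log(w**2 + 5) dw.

Let u = w**2 + 5, so du = (2*w) dw.
The integral becomes (1/2)·∫ log(u) du; integrate by parts with u′=log(u), dv′=du.

w**2*log(w**2 + 5)/2 - w**2/2 + 5*log(w**2 + 5)/2 + C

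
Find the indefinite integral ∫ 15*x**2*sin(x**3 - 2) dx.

Let u = x**3 - 2, so du = (3*x**2) dx.
Rewriting, the integral becomes 5·∫ sin(u) du = 5·-cos(u).
Substituting back, u = x**3 - 2.

-5*cos(x**3 - 2) + C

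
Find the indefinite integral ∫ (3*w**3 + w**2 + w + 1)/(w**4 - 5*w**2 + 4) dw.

Factor the denominator: (w - 2)*(w - 1)*(w + 1)*(w + 2).
Partial-fraction decomposition: 7/(4*(w + 2)) - 1/(3*(w + 1)) - 1/(w - 1) + 31/(12*(w - 2)).
Integrate each term: A/(w−a) contributes A·log|w−a|.

31*log(w - 2)/12 - log(w - 1) - log(w + 1)/3 + 7*log(w + 2)/4 + C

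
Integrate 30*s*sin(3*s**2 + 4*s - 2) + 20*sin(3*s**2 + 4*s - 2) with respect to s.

-5*cos(3*s**2 + 4*s - 2) + C

Let u = 3*s**2 + 4*s - 2, so du = (6*s + 4) ds.
Rewriting, the integral becomes 5·∫ sin(u) du = 5·-cos(u).
Substituting back, u = 3*s**2 + 4*s - 2.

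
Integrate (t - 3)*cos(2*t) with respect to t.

Use integration by parts with u = t - 3, dv = cos(2*t) dt, so v = sin(2*t)/2.
Apply parts 1 times (tabular method): alternate signs, differentiate u down to 0, integrate dv up.

t*sin(2*t)/2 - 3*sin(2*t)/2 + cos(2*t)/4 + C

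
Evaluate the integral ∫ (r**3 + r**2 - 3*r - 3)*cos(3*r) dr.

r**3*sin(3*r)/3 + r**2*sin(3*r)/3 + r**2*cos(3*r)/3 - 11*r*sin(3*r)/9 + 2*r*cos(3*r)/9 - 29*sin(3*r)/27 - 11*cos(3*r)/27 + C

Use integration by parts with u = r**3 + r**2 - 3*r - 3, dv = cos(3*r) dr, so v = sin(3*r)/3.
Apply parts 3 times (tabular method): alternate signs, differentiate u down to 0, integrate dv up.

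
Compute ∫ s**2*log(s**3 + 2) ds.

Let u = s**3 + 2, so du = (3*s**2) ds.
The integral becomes (1/3)·∫ log(u) du; integrate by parts with u′=log(u), dv′=du.

s**3*log(s**3 + 2)/3 - s**3/3 + 2*log(s**3 + 2)/3 + C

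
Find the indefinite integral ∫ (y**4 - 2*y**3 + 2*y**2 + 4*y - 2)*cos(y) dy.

Use integration by parts with u = y**4 - 2*y**3 + 2*y**2 + 4*y - 2, dv = cos(y) dy, so v = sin(y).
Apply parts 4 times (tabular method): alternate signs, differentiate u down to 0, integrate dv up.

y**4*sin(y) - 2*y**3*sin(y) + 4*y**3*cos(y) - 10*y**2*sin(y) - 6*y**2*cos(y) + 16*y*sin(y) - 20*y*cos(y) + 18*sin(y) + 16*cos(y) + C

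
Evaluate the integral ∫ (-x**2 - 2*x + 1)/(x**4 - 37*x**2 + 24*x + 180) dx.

Factor the denominator: (x - 5)*(x - 3)*(x + 2)*(x + 6).
Partial-fraction decomposition: 23/(396*(x + 6)) + 1/(140*(x + 2)) + 7/(45*(x - 3)) - 17/(77*(x - 5)).
Integrate each term: A/(x−a) contributes A·log|x−a|.

-17*log(x - 5)/77 + 7*log(x - 3)/45 + log(x + 2)/140 + 23*log(x + 6)/396 + C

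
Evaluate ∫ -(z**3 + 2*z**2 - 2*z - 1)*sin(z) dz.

z**3*cos(z) - 3*z**2*sin(z) + 2*z**2*cos(z) - 4*z*sin(z) - 8*z*cos(z) + 8*sin(z) - 5*cos(z) + C

Use integration by parts with u = z**3 + 2*z**2 - 2*z - 1, dv = -sin(z) dz, so v = cos(z).
Apply parts 3 times (tabular method): alternate signs, differentiate u down to 0, integrate dv up.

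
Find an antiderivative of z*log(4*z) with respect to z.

z**2*(log(z) + 2*log(2))/2 - z**2/4 + C

Use integration by parts with u = log(4*z), dv = z dz.
Then du = 1/z dz and v = z**2/2.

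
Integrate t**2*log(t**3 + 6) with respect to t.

t**3*log(t**3 + 6)/3 - t**3/3 + 2*log(t**3 + 6) + C

Let u = t**3 + 6, so du = (3*t**2) dt.
The integral becomes (1/3)·∫ log(u) du; integrate by parts with u′=log(u), dv′=du.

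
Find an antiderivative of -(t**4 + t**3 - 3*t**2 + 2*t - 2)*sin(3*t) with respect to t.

t**4*cos(3*t)/3 - 4*t**3*sin(3*t)/9 + t**3*cos(3*t)/3 - t**2*sin(3*t)/3 - 13*t**2*cos(3*t)/9 + 26*t*sin(3*t)/27 + 4*t*cos(3*t)/9 - 4*sin(3*t)/27 - 28*cos(3*t)/81 + C

Use integration by parts with u = t**4 + t**3 - 3*t**2 + 2*t - 2, dv = -sin(3*t) dt, so v = cos(3*t)/3.
Apply parts 4 times (tabular method): alternate signs, differentiate u down to 0, integrate dv up.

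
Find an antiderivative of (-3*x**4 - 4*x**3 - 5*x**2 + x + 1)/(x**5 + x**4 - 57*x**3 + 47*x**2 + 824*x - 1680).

31880*log(x - 4)/9801 - 49*log(x - 3)/10 + 94*log(x + 5)/81 - 3041*log(x + 7)/1210 + 1099/(99*x - 396) + C

Factor the denominator: (x - 4)**2*(x - 3)*(x + 5)*(x + 7).
Partial-fraction decomposition: -3041/(1210*(x + 7)) + 94/(81*(x + 5)) - 49/(10*(x - 3)) + 31880/(9801*(x - 4)) - 1099/(99*(x - 4)**2).
Integrate each term; A/(x−a) gives A·log|x−a|; A/(x−a)² gives −A/(x−a).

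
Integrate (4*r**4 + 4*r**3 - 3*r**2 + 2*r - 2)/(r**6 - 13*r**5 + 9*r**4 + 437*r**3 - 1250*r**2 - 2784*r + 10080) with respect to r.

Factor the denominator: (r - 7)*(r - 6)*(r - 4)**2*(r + 3)*(r + 5).
Partial-fraction decomposition: -1913/(21384*(r + 5)) + 181/(8820*(r + 3)) + 120409/(23814*(r - 4)) + 619/(189*(r - 4)**2) - 2975/(198*(r - 6)) + 10841/(1080*(r - 7)).
Integrate each term; A/(r−a) gives A·log|r−a|; A/(r−a)² gives −A/(r−a).

10841*log(r - 7)/1080 - 2975*log(r - 6)/198 + 120409*log(r - 4)/23814 + 181*log(r + 3)/8820 - 1913*log(r + 5)/21384 - 619/(189*r - 756) + C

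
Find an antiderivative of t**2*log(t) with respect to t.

Use integration by parts with u = log(t), dv = t**2 dt.
Then du = 1/t dt and v = t**3/3.

t**3*log(t)/3 - t**3/9 + C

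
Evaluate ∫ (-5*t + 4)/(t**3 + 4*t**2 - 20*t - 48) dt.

-4*log(t - 4)/15 - 7*log(t + 2)/12 + 17*log(t + 6)/20 + C

Factor the denominator: (t - 4)*(t + 2)*(t + 6).
Partial-fraction decomposition: 17/(20*(t + 6)) - 7/(12*(t + 2)) - 4/(15*(t - 4)).
Integrate each term: A/(t−a) contributes A·log|t−a|.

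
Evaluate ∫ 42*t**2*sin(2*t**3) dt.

Let u = 2*t**3, so du = (6*t**2) dt.
Rewriting, the integral becomes 7·∫ sin(u) du = 7·-cos(u).
Substituting back, u = 2*t**3.

-7*cos(2*t**3) + C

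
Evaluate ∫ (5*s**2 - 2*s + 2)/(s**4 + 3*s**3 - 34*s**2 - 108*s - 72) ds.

85*log(s - 6)/336 - 9*log(s + 1)/35 + 13*log(s + 2)/16 - 97*log(s + 6)/120 + C

Factor the denominator: (s - 6)*(s + 1)*(s + 2)*(s + 6).
Partial-fraction decomposition: -97/(120*(s + 6)) + 13/(16*(s + 2)) - 9/(35*(s + 1)) + 85/(336*(s - 6)).
Integrate each term: A/(s−a) contributes A·log|s−a|.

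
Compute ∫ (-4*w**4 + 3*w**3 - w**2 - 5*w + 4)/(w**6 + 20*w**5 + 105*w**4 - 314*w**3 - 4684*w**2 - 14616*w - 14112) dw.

Factor the denominator: (w - 6)*(w + 2)*(w + 4)*(w + 6)*(w + 7)**2.
Partial-fraction decomposition: -2183992/(38025*(w + 7)) - 10643/(195*(w + 7)**2) + 2917/(48*(w + 6)) - 151/(45*(w + 4)) + 39/(800*(w + 2)) - 2299/(81120*(w - 6)).
Integrate each term; A/(w−a) gives A·log|w−a|; A/(w−a)² gives −A/(w−a).

-2299*log(w - 6)/81120 + 39*log(w + 2)/800 - 151*log(w + 4)/45 + 2917*log(w + 6)/48 - 2183992*log(w + 7)/38025 + 10643/(195*w + 1365) + C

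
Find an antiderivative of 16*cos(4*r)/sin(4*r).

Let u = sin(4*r), so du = (4*cos(4*r)) dr.
Rewriting, the integral becomes 4·∫ 1/u du = 4·log(u).
Substituting back, u = sin(4*r).

4*log(sin(4*r)) + C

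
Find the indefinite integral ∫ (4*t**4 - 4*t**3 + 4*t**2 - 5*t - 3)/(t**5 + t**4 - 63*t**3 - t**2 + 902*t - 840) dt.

Factor the denominator: (t - 6)*(t - 4)*(t - 1)*(t + 5)*(t + 7).
Partial-fraction decomposition: 2801/(572*(t + 7)) - 1561/(594*(t + 5)) - 1/(180*(t - 1)) - 809/(594*(t - 4)) + 4431/(1430*(t - 6)).
Integrate each term: A/(t−a) contributes A·log|t−a|.

4431*log(t - 6)/1430 - 809*log(t - 4)/594 - log(t - 1)/180 - 1561*log(t + 5)/594 + 2801*log(t + 7)/572 + C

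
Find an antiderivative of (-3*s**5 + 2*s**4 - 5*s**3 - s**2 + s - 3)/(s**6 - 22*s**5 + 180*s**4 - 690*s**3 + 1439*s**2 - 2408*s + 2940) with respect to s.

Factor the denominator: (s - 7)**2*(s - 5)*(s - 3)*(s**2 + 4).
Partial-fraction decomposition: 3*(5231*s + 19021)/(1058993*(s**2 + 4)) + 711/(416*(s - 3)) - 8773/(232*(s - 5)) + 2974457/(89888*(s - 7)) - 47379/(424*(s - 7)**2).
Integrate each term; A/(s−a) gives A·log|s−a|; the (Bs+D)/(s²+p²) term gives a log and an atan.

2974457*log(s - 7)/89888 - 8773*log(s - 5)/232 + 711*log(s - 3)/416 + 15693*log(s**2 + 4)/2117986 + 57063*atan(s/2)/2117986 + 47379/(424*s - 2968) + C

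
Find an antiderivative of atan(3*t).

t*atan(3*t) - log(9*t**2 + 1)/6 + C

Use integration by parts with u = arctan(3*t), dv = dt.
Then du = 3/(9*t**2 + 1) dt.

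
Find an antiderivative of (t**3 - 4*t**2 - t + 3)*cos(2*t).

t**3*sin(2*t)/2 - 2*t**2*sin(2*t) + 3*t**2*cos(2*t)/4 - 5*t*sin(2*t)/4 - 2*t*cos(2*t) + 5*sin(2*t)/2 - 5*cos(2*t)/8 + C

Use integration by parts with u = t**3 - 4*t**2 - t + 3, dv = cos(2*t) dt, so v = sin(2*t)/2.
Apply parts 3 times (tabular method): alternate signs, differentiate u down to 0, integrate dv up.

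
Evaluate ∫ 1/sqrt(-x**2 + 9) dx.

Substitute x = 3·sin(θ), so dx = 3·cos(θ) dθ and the radical becomes sqrt(-x**2 + 9) = 3·cos(θ) by the Pythagorean identity.
Integrate the resulting trig expression in θ, then back-substitute θ = asin(x/3), sin(θ) = x/3, cos(θ) = sqrt(-x**2 + 9)/3 (absorbing any constant into C).

asin(x/3) + C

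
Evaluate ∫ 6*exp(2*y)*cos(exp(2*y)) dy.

Let u = exp(2*y), so du = (2*exp(2*y)) dy.
Rewriting, the integral becomes 3·∫ cos(u) du = 3·sin(u).
Substituting back, u = exp(2*y).

3*sin(exp(2*y)) + C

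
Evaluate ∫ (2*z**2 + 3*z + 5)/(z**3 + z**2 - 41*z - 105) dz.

Factor the denominator: (z - 7)*(z + 3)*(z + 5).
Partial-fraction decomposition: 5/(3*(z + 5)) - 7/(10*(z + 3)) + 31/(30*(z - 7)).
Integrate each term: A/(z−a) contributes A·log|z−a|.

31*log(z - 7)/30 - 7*log(z + 3)/10 + 5*log(z + 5)/3 + C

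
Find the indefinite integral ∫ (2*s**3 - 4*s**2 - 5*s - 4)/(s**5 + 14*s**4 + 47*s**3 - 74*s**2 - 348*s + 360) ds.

Factor the denominator: (s - 2)*(s - 1)*(s + 5)*(s + 6)**2.
Partial-fraction decomposition: 12273/(1568*(s + 6)) + 275/(28*(s + 6)**2) - 47/(6*(s + 5)) + 11/(294*(s - 1)) - 1/(32*(s - 2)).
Integrate each term; A/(s−a) gives A·log|s−a|; A/(s−a)² gives −A/(s−a).

-log(s - 2)/32 + 11*log(s - 1)/294 - 47*log(s + 5)/6 + 12273*log(s + 6)/1568 - 275/(28*s + 168) + C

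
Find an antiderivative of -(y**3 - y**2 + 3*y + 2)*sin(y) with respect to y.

Use integration by parts with u = y**3 - y**2 + 3*y + 2, dv = -sin(y) dy, so v = cos(y).
Apply parts 3 times (tabular method): alternate signs, differentiate u down to 0, integrate dv up.

y**3*cos(y) - 3*y**2*sin(y) - y**2*cos(y) + 2*y*sin(y) - 3*y*cos(y) + 3*sin(y) + 4*cos(y) + C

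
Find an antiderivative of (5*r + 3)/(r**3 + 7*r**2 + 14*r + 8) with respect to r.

Factor the denominator: (r + 1)*(r + 2)*(r + 4).
Partial-fraction decomposition: -17/(6*(r + 4)) + 7/(2*(r + 2)) - 2/(3*(r + 1)).
Integrate each term: A/(r−a) contributes A·log|r−a|.

-2*log(r + 1)/3 + 7*log(r + 2)/2 - 17*log(r + 4)/6 + C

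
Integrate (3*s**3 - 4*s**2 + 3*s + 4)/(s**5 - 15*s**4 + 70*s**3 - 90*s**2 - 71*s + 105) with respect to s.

Factor the denominator: (s - 7)*(s - 5)*(s - 3)*(s - 1)*(s + 1).
Partial-fraction decomposition: -1/(64*(s + 1)) - 1/(16*(s - 1)) + 29/(32*(s - 3)) - 49/(16*(s - 5)) + 143/(64*(s - 7)).
Integrate each term: A/(s−a) contributes A·log|s−a|.

143*log(s - 7)/64 - 49*log(s - 5)/16 + 29*log(s - 3)/32 - log(s - 1)/16 - log(s + 1)/64 + C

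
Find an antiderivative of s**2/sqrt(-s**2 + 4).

-s*sqrt(-s**2 + 4)/2 + 2*asin(s/2) + C

Substitute s = 2·sin(θ), so ds = 2·cos(θ) dθ and the radical becomes sqrt(-s**2 + 4) = 2·cos(θ) by the Pythagorean identity.
Integrate the resulting trig expression in θ, then back-substitute θ = asin(s/2), sin(θ) = s/2, cos(θ) = sqrt(-s**2 + 4)/2 (absorbing any constant into C).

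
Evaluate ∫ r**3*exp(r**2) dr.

Let u = r², du = 2r dr; rewrite as (1/2)∫ u^1·exp(1u) du.
Now integrate by parts 1 time.

(r**2 - 1)*exp(r**2)/2 + C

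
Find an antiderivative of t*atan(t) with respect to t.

t**2*atan(t)/2 - t/2 + atan(t)/2 + C

Use integration by parts with u = arctan(t), dv = t dt.
Then du = 1/(t**2 + 1) dt.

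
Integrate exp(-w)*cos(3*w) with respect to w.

Let I denote the integral. Integrate by parts with u = cos(3*w), dv = exp(-w) dw, so v = -exp(-w): I = -exp(-w)*cos(3*w) − 3·∫ exp(-w)*sin(3*w) dw.
Apply parts again with u = sin(3*w), dv = exp(-w) dw: ∫ exp(-w)*sin(3*w) dw = -exp(-w)*sin(3*w) + 3·I. Substituting back brings back I: I = 3*exp(-w)*sin(3*w) - exp(-w)*cos(3*w) − 9·I.
Solving for I: (1 + 9)·I equals the remaining terms, so I = (1/10)·(3*exp(-w)*sin(3*w) - exp(-w)*cos(3*w)).

3*exp(-w)*sin(3*w)/10 - exp(-w)*cos(3*w)/10 + C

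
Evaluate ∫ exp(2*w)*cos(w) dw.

exp(2*w)*sin(w)/5 + 2*exp(2*w)*cos(w)/5 + C

Let I denote the integral. Integrate by parts with u = cos(w), dv = exp(2*w) dw, so v = exp(2*w)/2: I = exp(2*w)*cos(w)/2 + (1/2)·∫ exp(2*w)*sin(w) dw.
Apply parts again with u = sin(w), dv = exp(2*w) dw: ∫ exp(2*w)*sin(w) dw = exp(2*w)*sin(w)/2 − (1/2)·I. Substituting back brings back I: I = exp(2*w)*sin(w)/4 + exp(2*w)*cos(w)/2 − (1/4)·I.
Solving for I: (1 + 1/4)·I equals the remaining terms, so I = (4/5)·(exp(2*w)*sin(w)/4 + exp(2*w)*cos(w)/2).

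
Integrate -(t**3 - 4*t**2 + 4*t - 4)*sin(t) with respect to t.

Use integration by parts with u = t**3 - 4*t**2 + 4*t - 4, dv = -sin(t) dt, so v = cos(t).
Apply parts 3 times (tabular method): alternate signs, differentiate u down to 0, integrate dv up.

t**3*cos(t) - 3*t**2*sin(t) - 4*t**2*cos(t) + 8*t*sin(t) - 2*t*cos(t) + 2*sin(t) + 4*cos(t) + C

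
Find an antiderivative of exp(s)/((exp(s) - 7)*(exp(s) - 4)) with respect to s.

log(exp(s) - 7)/3 - log(exp(s) - 4)/3 + C

Let u = e^s, du = e^s ds.
The integral becomes ∫ du/((u-4)(u-7)); decompose into partial fractions.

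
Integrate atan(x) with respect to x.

Use integration by parts with u = arctan(x), dv = dx.
Then du = 1/(x**2 + 1) dx.

x*atan(x) - log(x**2 + 1)/2 + C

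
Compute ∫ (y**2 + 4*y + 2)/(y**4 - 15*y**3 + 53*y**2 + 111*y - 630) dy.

79*log(y - 7)/20 - 62*log(y - 6)/9 + 47*log(y - 5)/16 + log(y + 3)/720 + C

Factor the denominator: (y - 7)*(y - 6)*(y - 5)*(y + 3).
Partial-fraction decomposition: 1/(720*(y + 3)) + 47/(16*(y - 5)) - 62/(9*(y - 6)) + 79/(20*(y - 7)).
Integrate each term: A/(y−a) contributes A·log|y−a|.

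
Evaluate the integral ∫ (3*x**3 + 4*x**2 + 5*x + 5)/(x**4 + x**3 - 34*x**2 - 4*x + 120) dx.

Factor the denominator: (x - 5)*(x - 2)*(x + 2)*(x + 6).
Partial-fraction decomposition: 529/(352*(x + 6)) - 13/(112*(x + 2)) - 55/(96*(x - 2)) + 505/(231*(x - 5)).
Integrate each term: A/(x−a) contributes A·log|x−a|.

505*log(x - 5)/231 - 55*log(x - 2)/96 - 13*log(x + 2)/112 + 529*log(x + 6)/352 + C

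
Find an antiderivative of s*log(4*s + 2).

s**2*log(4*s + 2)/2 - s**2/4 + s/4 - log(2*s + 1)/8 + C

Use integration by parts with u = log(4*s + 2), dv = s ds.
Then du = 4/(4*s + 2) ds and v = s**2/2.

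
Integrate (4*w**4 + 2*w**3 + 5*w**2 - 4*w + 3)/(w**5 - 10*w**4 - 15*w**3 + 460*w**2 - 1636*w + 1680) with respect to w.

5775*log(w - 6)/104 - 1429*log(w - 5)/18 + 1219*log(w - 4)/44 - 95*log(w - 2)/216 + 4597*log(w + 7)/7722 + C

Factor the denominator: (w - 6)*(w - 5)*(w - 4)*(w - 2)*(w + 7).
Partial-fraction decomposition: 4597/(7722*(w + 7)) - 95/(216*(w - 2)) + 1219/(44*(w - 4)) - 1429/(18*(w - 5)) + 5775/(104*(w - 6)).
Integrate each term: A/(w−a) contributes A·log|w−a|.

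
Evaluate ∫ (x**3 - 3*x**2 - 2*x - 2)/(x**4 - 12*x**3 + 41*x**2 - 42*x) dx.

Factor the denominator: x*(x - 7)*(x - 3)*(x - 2).
Partial-fraction decomposition: -1/(x - 2) + 2/(3*(x - 3)) + 9/(7*(x - 7)) + 1/(21*x).
Integrate each term: A/(x−a) contributes A·log|x−a|.

log(x)/21 + 9*log(x - 7)/7 + 2*log(x - 3)/3 - log(x - 2) + C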